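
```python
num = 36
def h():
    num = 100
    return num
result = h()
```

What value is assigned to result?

Step 1: Global num = 36.
Step 2: h() creates local num = 100, shadowing the global.
Step 3: Returns local num = 100. result = 100

The answer is 100.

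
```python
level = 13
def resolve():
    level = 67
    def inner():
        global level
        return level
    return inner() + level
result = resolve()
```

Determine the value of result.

Step 1: Global level = 13. resolve() shadows with local level = 67.
Step 2: inner() uses global keyword, so inner() returns global level = 13.
Step 3: resolve() returns 13 + 67 = 80

The answer is 80.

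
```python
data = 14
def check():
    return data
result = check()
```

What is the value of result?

Step 1: data = 14 is defined in the global scope.
Step 2: check() looks up data. No local data exists, so Python checks the global scope via LEGB rule and finds data = 14.
Step 3: result = 14

The answer is 14.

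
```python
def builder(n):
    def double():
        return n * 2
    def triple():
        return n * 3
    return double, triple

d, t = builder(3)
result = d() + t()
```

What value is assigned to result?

Step 1: Both closures capture the same n = 3.
Step 2: d() = 3 * 2 = 6, t() = 3 * 3 = 9.
Step 3: result = 6 + 9 = 15

The answer is 15.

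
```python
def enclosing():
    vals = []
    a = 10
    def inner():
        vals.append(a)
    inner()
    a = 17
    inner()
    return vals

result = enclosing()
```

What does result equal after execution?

Step 1: a = 10. inner() appends current a to vals.
Step 2: First inner(): appends 10. Then a = 17.
Step 3: Second inner(): appends 17 (closure sees updated a). result = [10, 17]

The answer is [10, 17].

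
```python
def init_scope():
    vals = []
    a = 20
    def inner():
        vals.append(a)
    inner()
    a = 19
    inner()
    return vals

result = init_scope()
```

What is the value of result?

Step 1: a = 20. inner() appends current a to vals.
Step 2: First inner(): appends 20. Then a = 19.
Step 3: Second inner(): appends 19 (closure sees updated a). result = [20, 19]

The answer is [20, 19].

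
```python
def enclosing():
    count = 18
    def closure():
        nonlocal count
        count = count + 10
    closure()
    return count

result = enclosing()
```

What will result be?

Step 1: enclosing() sets count = 18.
Step 2: closure() uses nonlocal to modify count in enclosing's scope: count = 18 + 10 = 28.
Step 3: enclosing() returns the modified count = 28

The answer is 28.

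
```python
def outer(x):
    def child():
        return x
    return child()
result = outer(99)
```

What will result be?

Step 1: outer(99) binds parameter x = 99.
Step 2: child() looks up x in enclosing scope and finds the parameter x = 99.
Step 3: result = 99

The answer is 99.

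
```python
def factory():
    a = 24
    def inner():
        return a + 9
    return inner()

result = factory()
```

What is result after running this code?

Step 1: factory() defines a = 24.
Step 2: inner() reads a = 24 from enclosing scope, returns 24 + 9 = 33.
Step 3: result = 33

The answer is 33.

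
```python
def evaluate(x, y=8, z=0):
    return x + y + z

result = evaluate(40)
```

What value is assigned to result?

Step 1: evaluate(40) uses defaults y = 8, z = 0.
Step 2: Returns 40 + 8 + 0 = 48.
Step 3: result = 48

The answer is 48.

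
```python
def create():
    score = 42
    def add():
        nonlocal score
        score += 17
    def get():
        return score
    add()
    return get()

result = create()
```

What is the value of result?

Step 1: score = 42. add() modifies it via nonlocal, get() reads it.
Step 2: add() makes score = 42 + 17 = 59.
Step 3: get() returns 59. result = 59

The answer is 59.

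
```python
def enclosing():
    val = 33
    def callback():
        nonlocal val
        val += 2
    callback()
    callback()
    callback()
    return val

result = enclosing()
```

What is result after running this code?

Step 1: val starts at 33.
Step 2: callback() is called 3 times, each adding 2.
Step 3: val = 33 + 2 * 3 = 39

The answer is 39.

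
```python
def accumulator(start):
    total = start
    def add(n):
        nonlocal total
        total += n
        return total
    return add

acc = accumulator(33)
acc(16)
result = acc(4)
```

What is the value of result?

Step 1: accumulator(33) creates closure with total = 33.
Step 2: First acc(16): total = 33 + 16 = 49.
Step 3: Second acc(4): total = 49 + 4 = 53. result = 53

The answer is 53.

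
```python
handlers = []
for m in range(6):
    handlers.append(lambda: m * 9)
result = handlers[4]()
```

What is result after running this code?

Step 1: All lambdas reference the same variable m (late binding).
Step 2: After the loop, m = 5. Every lambda returns m * 9.
Step 3: handlers[4]() = 5 * 9 = 45

The answer is 45.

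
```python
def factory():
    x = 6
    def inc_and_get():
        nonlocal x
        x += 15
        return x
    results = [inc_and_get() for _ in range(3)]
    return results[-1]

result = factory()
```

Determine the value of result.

Step 1: x = 6.
Step 2: Three calls to inc_and_get(), each adding 15.
Step 3: Last value = 6 + 15 * 3 = 51

The answer is 51.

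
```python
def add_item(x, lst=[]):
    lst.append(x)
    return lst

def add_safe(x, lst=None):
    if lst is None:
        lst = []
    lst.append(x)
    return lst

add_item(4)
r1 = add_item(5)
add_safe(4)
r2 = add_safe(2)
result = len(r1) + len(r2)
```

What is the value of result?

Step 1: add_item shares mutable default: after 2 calls, lst = [4, 5], len = 2.
Step 2: add_safe creates fresh list each time: r2 = [2], len = 1.
Step 3: result = 2 + 1 = 3

The answer is 3.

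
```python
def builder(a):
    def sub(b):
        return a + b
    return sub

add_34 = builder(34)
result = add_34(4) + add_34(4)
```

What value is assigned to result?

Step 1: add_34 captures a = 34.
Step 2: add_34(4) = 34 + 4 = 38, called twice.
Step 3: result = 38 + 38 = 76

The answer is 76.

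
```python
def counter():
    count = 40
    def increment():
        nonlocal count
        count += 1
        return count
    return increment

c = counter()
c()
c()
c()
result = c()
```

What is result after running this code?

Step 1: counter() creates closure with count = 40.
Step 2: Each c() call increments count via nonlocal. After 4 calls: 40 + 4 = 44.
Step 3: result = 44

The answer is 44.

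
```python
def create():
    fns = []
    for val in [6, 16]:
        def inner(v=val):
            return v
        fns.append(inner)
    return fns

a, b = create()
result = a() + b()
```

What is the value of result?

Step 1: Default argument v=val captures val at each iteration.
Step 2: a() returns 6 (captured at first iteration), b() returns 16 (captured at second).
Step 3: result = 6 + 16 = 22

The answer is 22.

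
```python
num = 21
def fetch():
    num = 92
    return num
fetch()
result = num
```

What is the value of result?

Step 1: Global num = 21.
Step 2: fetch() creates local num = 92 (shadow, not modification).
Step 3: After fetch() returns, global num is unchanged. result = 21

The answer is 21.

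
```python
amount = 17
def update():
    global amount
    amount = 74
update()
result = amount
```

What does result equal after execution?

Step 1: amount = 17 globally.
Step 2: update() declares global amount and sets it to 74.
Step 3: After update(), global amount = 74. result = 74

The answer is 74.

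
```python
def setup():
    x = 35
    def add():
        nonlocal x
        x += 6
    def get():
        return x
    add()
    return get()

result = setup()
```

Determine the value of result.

Step 1: x = 35. add() modifies it via nonlocal, get() reads it.
Step 2: add() makes x = 35 + 6 = 41.
Step 3: get() returns 41. result = 41

The answer is 41.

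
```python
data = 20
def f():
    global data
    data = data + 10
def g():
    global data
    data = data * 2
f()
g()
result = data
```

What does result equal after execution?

Step 1: data = 20.
Step 2: f() adds 10: data = 20 + 10 = 30.
Step 3: g() doubles: data = 30 * 2 = 60.
Step 4: result = 60

The answer is 60.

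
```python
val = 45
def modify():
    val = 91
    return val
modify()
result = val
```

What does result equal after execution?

Step 1: val = 45 globally.
Step 2: modify() creates a LOCAL val = 91 (no global keyword!).
Step 3: The global val is unchanged. result = 45

The answer is 45.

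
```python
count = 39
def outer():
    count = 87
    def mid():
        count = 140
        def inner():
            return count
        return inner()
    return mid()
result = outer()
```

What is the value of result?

Step 1: Three levels of shadowing: global 39, outer 87, mid 140.
Step 2: inner() finds count = 140 in enclosing mid() scope.
Step 3: result = 140

The answer is 140.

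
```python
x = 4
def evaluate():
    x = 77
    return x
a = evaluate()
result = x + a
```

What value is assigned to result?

Step 1: Global x = 4. evaluate() returns local x = 77.
Step 2: a = 77. Global x still = 4.
Step 3: result = 4 + 77 = 81

The answer is 81.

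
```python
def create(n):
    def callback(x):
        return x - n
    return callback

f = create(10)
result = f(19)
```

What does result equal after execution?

Step 1: create(10) creates a closure capturing n = 10.
Step 2: f(19) computes 19 - 10 = 9.
Step 3: result = 9

The answer is 9.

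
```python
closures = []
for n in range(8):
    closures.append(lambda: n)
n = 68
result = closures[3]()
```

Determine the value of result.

Step 1: Lambdas capture the variable n by reference, not by value.
Step 2: After the loop, n is reassigned to 68.
Step 3: closures[3]() looks up the current n = 68. result = 68

The answer is 68.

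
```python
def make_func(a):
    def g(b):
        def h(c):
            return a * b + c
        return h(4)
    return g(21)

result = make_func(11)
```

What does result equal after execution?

Step 1: a = 11, b = 21, c = 4.
Step 2: h() computes a * b + c = 11 * 21 + 4 = 235.
Step 3: result = 235

The answer is 235.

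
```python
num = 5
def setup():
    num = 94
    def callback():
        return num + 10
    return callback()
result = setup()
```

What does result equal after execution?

Step 1: setup() shadows global num with num = 94.
Step 2: callback() finds num = 94 in enclosing scope, computes 94 + 10 = 104.
Step 3: result = 104

The answer is 104.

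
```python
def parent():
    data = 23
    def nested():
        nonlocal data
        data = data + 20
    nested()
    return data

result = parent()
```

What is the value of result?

Step 1: parent() sets data = 23.
Step 2: nested() uses nonlocal to modify data in parent's scope: data = 23 + 20 = 43.
Step 3: parent() returns the modified data = 43

The answer is 43.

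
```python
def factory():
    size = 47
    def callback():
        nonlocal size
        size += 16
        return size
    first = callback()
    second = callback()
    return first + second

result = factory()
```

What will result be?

Step 1: size starts at 47.
Step 2: First call: size = 47 + 16 = 63, returns 63.
Step 3: Second call: size = 63 + 16 = 79, returns 79.
Step 4: result = 63 + 79 = 142

The answer is 142.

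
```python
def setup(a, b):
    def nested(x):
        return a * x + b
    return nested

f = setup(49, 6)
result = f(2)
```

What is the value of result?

Step 1: setup(49, 6) captures a = 49, b = 6.
Step 2: f(2) computes 49 * 2 + 6 = 104.
Step 3: result = 104

The answer is 104.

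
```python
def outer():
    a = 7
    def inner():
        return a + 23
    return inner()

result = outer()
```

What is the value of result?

Step 1: outer() defines a = 7.
Step 2: inner() reads a = 7 from enclosing scope, returns 7 + 23 = 30.
Step 3: result = 30

The answer is 30.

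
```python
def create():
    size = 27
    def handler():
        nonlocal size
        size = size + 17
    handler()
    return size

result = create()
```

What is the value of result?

Step 1: create() sets size = 27.
Step 2: handler() uses nonlocal to modify size in create's scope: size = 27 + 17 = 44.
Step 3: create() returns the modified size = 44

The answer is 44.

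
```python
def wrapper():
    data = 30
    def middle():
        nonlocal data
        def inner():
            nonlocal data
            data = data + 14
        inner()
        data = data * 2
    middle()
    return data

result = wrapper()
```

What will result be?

Step 1: data = 30.
Step 2: inner() adds 14: data = 30 + 14 = 44.
Step 3: middle() doubles: data = 44 * 2 = 88.
Step 4: result = 88

The answer is 88.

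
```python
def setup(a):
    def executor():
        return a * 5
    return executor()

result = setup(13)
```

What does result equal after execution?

Step 1: setup(13) binds parameter a = 13.
Step 2: executor() accesses a = 13 from enclosing scope.
Step 3: result = 13 * 5 = 65

The answer is 65.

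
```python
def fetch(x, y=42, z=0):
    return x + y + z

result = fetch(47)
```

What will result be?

Step 1: fetch(47) uses defaults y = 42, z = 0.
Step 2: Returns 47 + 42 + 0 = 89.
Step 3: result = 89

The answer is 89.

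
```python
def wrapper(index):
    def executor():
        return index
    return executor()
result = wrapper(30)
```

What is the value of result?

Step 1: wrapper(30) binds parameter index = 30.
Step 2: executor() looks up index in enclosing scope and finds the parameter index = 30.
Step 3: result = 30

The answer is 30.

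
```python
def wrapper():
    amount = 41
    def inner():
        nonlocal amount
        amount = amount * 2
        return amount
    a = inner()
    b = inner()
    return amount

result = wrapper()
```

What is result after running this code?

Step 1: amount starts at 41.
Step 2: First inner(): amount = 41 * 2 = 82.
Step 3: Second inner(): amount = 82 * 2 = 164.
Step 4: result = 164

The answer is 164.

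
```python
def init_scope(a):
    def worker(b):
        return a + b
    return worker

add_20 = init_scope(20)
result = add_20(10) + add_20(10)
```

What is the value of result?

Step 1: add_20 captures a = 20.
Step 2: add_20(10) = 20 + 10 = 30, called twice.
Step 3: result = 30 + 30 = 60

The answer is 60.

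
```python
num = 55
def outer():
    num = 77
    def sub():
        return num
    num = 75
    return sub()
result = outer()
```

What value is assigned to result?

Step 1: outer() sets num = 77, then later num = 75.
Step 2: sub() is called after num is reassigned to 75. Closures capture variables by reference, not by value.
Step 3: result = 75

The answer is 75.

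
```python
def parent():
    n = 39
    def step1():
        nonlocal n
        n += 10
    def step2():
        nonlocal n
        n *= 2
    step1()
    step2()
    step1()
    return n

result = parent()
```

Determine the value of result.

Step 1: n = 39.
Step 2: step1(): n = 39 + 10 = 49.
Step 3: step2(): n = 49 * 2 = 98.
Step 4: step1(): n = 98 + 10 = 108. result = 108

The answer is 108.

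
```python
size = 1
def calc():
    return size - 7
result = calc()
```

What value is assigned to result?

Step 1: size = 1 is defined globally.
Step 2: calc() looks up size from global scope = 1, then computes 1 - 7 = -6.
Step 3: result = -6

The answer is -6.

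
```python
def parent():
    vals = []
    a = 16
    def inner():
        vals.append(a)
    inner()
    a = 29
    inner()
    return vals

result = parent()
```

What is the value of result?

Step 1: a = 16. inner() appends current a to vals.
Step 2: First inner(): appends 16. Then a = 29.
Step 3: Second inner(): appends 29 (closure sees updated a). result = [16, 29]

The answer is [16, 29].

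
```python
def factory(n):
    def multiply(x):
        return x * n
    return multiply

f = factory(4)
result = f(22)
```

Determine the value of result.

Step 1: factory(4) returns multiply closure with n = 4.
Step 2: f(22) computes 22 * 4 = 88.
Step 3: result = 88

The answer is 88.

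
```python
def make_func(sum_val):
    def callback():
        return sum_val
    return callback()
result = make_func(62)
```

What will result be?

Step 1: make_func(62) binds parameter sum_val = 62.
Step 2: callback() looks up sum_val in enclosing scope and finds the parameter sum_val = 62.
Step 3: result = 62

The answer is 62.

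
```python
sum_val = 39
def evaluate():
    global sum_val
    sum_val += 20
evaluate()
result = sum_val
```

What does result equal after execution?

Step 1: sum_val = 39 globally.
Step 2: evaluate() modifies global sum_val: sum_val += 20 = 59.
Step 3: result = 59

The answer is 59.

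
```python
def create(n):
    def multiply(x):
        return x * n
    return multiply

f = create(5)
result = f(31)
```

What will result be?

Step 1: create(5) returns multiply closure with n = 5.
Step 2: f(31) computes 31 * 5 = 155.
Step 3: result = 155

The answer is 155.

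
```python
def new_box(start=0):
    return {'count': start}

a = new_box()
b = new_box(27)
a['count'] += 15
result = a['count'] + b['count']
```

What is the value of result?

Step 1: new_box() returns a new dict each call (immutable default 0).
Step 2: a = {'count': 0}, b = {'count': 27}.
Step 3: a['count'] += 15 = 15. result = 15 + 27 = 42

The answer is 42.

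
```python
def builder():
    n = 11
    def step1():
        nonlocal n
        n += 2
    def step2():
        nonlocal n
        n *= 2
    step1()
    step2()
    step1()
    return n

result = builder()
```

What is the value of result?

Step 1: n = 11.
Step 2: step1(): n = 11 + 2 = 13.
Step 3: step2(): n = 13 * 2 = 26.
Step 4: step1(): n = 26 + 2 = 28. result = 28

The answer is 28.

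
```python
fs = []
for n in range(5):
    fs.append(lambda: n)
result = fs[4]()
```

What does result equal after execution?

Step 1: The loop creates 5 lambdas, all referencing the same variable n.
Step 2: After the loop, n = 4 (final value).
Step 3: fs[4]() looks up n at call time and finds 4. This is the late binding gotcha. result = 4

The answer is 4.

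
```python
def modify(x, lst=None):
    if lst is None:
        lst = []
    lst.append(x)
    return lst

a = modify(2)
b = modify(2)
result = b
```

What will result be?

Step 1: None default with guard creates a NEW list each call.
Step 2: a = [2] (fresh list). b = [2] (another fresh list).
Step 3: result = [2] (this is the fix for mutable default)

The answer is [2].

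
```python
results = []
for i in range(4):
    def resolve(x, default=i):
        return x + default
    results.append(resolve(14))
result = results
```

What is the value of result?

Step 1: Default argument default=i is evaluated at function definition time.
Step 2: Each iteration creates resolve with default = current i value.
Step 3: resolve(14) returns 14 + default. results = [14, 15, 16, 17]

The answer is [14, 15, 16, 17].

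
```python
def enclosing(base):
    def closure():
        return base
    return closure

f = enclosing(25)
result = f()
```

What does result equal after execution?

Step 1: enclosing(25) creates closure capturing base = 25.
Step 2: f() returns the captured base = 25.
Step 3: result = 25

The answer is 25.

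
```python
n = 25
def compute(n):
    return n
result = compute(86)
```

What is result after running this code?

Step 1: Global n = 25.
Step 2: compute(86) takes parameter n = 86, which shadows the global.
Step 3: result = 86

The answer is 86.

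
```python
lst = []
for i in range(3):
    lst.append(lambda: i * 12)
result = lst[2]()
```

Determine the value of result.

Step 1: All lambdas reference the same variable i (late binding).
Step 2: After the loop, i = 2. Every lambda returns i * 12.
Step 3: lst[2]() = 2 * 12 = 24

The answer is 24.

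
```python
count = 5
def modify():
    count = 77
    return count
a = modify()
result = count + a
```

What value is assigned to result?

Step 1: Global count = 5. modify() returns local count = 77.
Step 2: a = 77. Global count still = 5.
Step 3: result = 5 + 77 = 82

The answer is 82.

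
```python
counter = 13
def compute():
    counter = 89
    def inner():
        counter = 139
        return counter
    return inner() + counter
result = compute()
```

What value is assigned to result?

Step 1: compute() has local counter = 89. inner() has local counter = 139.
Step 2: inner() returns its local counter = 139.
Step 3: compute() returns 139 + its own counter (89) = 228

The answer is 228.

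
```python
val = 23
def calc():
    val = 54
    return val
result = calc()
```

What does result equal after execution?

Step 1: Global val = 23.
Step 2: calc() creates local val = 54, shadowing the global.
Step 3: Returns local val = 54. result = 54

The answer is 54.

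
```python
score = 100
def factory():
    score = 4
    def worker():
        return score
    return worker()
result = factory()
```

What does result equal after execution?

Step 1: score = 100 globally, but factory() defines score = 4 locally.
Step 2: worker() looks up score. Not in local scope, so checks enclosing scope (factory) and finds score = 4.
Step 3: result = 4

The answer is 4.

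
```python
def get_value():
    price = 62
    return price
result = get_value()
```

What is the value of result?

Step 1: get_value() defines price = 62 in its local scope.
Step 2: return price finds the local variable price = 62.
Step 3: result = 62

The answer is 62.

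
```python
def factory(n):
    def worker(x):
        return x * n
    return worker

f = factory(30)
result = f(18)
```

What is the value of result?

Step 1: factory(30) creates a closure capturing n = 30.
Step 2: f(18) computes 18 * 30 = 540.
Step 3: result = 540

The answer is 540.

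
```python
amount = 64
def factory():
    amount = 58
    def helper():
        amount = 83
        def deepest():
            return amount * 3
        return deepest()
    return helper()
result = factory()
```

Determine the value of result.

Step 1: deepest() looks up amount through LEGB: not local, finds amount = 83 in enclosing helper().
Step 2: Returns 83 * 3 = 249.
Step 3: result = 249

The answer is 249.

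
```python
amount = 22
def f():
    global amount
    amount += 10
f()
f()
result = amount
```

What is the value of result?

Step 1: amount = 22.
Step 2: First f(): amount = 22 + 10 = 32.
Step 3: Second f(): amount = 32 + 10 = 42. result = 42

The answer is 42.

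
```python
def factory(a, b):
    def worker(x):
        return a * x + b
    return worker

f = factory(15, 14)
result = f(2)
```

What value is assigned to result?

Step 1: factory(15, 14) captures a = 15, b = 14.
Step 2: f(2) computes 15 * 2 + 14 = 44.
Step 3: result = 44

The answer is 44.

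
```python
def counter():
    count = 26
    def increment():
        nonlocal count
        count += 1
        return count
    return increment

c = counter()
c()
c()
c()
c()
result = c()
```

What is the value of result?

Step 1: counter() creates closure with count = 26.
Step 2: Each c() call increments count via nonlocal. After 5 calls: 26 + 5 = 31.
Step 3: result = 31

The answer is 31.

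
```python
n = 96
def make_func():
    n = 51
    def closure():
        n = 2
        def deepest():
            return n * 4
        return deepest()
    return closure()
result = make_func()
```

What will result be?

Step 1: deepest() looks up n through LEGB: not local, finds n = 2 in enclosing closure().
Step 2: Returns 2 * 4 = 8.
Step 3: result = 8

The answer is 8.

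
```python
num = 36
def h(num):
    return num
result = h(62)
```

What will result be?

Step 1: Global num = 36.
Step 2: h(62) takes parameter num = 62, which shadows the global.
Step 3: result = 62

The answer is 62.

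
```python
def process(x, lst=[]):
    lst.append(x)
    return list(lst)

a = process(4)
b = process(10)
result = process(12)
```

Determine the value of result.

Step 1: Default list is shared. list() creates copies for return values.
Step 2: Internal list grows: [4] -> [4, 10] -> [4, 10, 12].
Step 3: result = [4, 10, 12]

The answer is [4, 10, 12].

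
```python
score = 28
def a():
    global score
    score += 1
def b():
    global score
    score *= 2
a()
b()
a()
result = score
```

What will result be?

Step 1: score = 28.
Step 2: a(): score = 28 + 1 = 29.
Step 3: b(): score = 29 * 2 = 58.
Step 4: a(): score = 58 + 1 = 59

The answer is 59.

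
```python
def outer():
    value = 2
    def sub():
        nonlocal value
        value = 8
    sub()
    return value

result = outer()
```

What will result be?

Step 1: outer() sets value = 2.
Step 2: sub() uses nonlocal to reassign value = 8.
Step 3: result = 8

The answer is 8.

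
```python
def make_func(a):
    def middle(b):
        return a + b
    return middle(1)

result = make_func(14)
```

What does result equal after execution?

Step 1: make_func(14) passes a = 14.
Step 2: middle(1) has b = 1, reads a = 14 from enclosing.
Step 3: result = 14 + 1 = 15

The answer is 15.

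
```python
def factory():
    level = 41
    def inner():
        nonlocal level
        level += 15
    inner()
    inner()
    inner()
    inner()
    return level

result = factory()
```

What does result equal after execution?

Step 1: level starts at 41.
Step 2: inner() is called 4 times, each adding 15.
Step 3: level = 41 + 15 * 4 = 101

The answer is 101.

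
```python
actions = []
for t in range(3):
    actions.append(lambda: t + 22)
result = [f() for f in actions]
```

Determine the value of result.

Step 1: All lambdas capture t by reference. After the loop, t = 2.
Step 2: Each call returns 2 + 22 = 24.
Step 3: result = [24, 24, 24]

The answer is [24, 24, 24].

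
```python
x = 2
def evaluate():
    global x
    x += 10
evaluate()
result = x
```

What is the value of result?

Step 1: x = 2 globally.
Step 2: evaluate() modifies global x: x += 10 = 12.
Step 3: result = 12

The answer is 12.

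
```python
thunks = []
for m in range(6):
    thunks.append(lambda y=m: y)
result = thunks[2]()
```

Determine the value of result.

Step 1: Default argument y=m captures m's value at each iteration.
Step 2: thunks[2] captured y = 2 when m was 2.
Step 3: result = 2

The answer is 2.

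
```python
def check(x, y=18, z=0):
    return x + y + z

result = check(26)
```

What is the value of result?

Step 1: check(26) uses defaults y = 18, z = 0.
Step 2: Returns 26 + 18 + 0 = 44.
Step 3: result = 44

The answer is 44.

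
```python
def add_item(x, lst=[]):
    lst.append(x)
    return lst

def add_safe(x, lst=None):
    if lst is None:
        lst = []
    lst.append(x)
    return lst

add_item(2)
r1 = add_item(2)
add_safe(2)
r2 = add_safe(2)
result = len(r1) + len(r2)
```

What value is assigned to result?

Step 1: add_item shares mutable default: after 2 calls, lst = [2, 2], len = 2.
Step 2: add_safe creates fresh list each time: r2 = [2], len = 1.
Step 3: result = 2 + 1 = 3

The answer is 3.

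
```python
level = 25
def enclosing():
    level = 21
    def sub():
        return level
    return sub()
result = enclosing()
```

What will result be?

Step 1: level = 25 globally, but enclosing() defines level = 21 locally.
Step 2: sub() looks up level. Not in local scope, so checks enclosing scope (enclosing) and finds level = 21.
Step 3: result = 21

The answer is 21.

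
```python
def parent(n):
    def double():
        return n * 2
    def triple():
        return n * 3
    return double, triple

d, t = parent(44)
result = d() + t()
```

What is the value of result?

Step 1: Both closures capture the same n = 44.
Step 2: d() = 44 * 2 = 88, t() = 44 * 3 = 132.
Step 3: result = 88 + 132 = 220

The answer is 220.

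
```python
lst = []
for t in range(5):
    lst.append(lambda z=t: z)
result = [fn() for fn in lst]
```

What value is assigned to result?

Step 1: Default arg z=t captures t at each iteration.
Step 2: Each lambda has its own default: 0, 1, ..., 4.
Step 3: result = [0, 1, 2, 3, 4]

The answer is [0, 1, 2, 3, 4].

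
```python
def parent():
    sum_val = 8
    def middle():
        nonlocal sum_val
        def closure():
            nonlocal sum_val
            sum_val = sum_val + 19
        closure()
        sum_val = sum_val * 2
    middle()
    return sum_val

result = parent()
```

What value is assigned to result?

Step 1: sum_val = 8.
Step 2: closure() adds 19: sum_val = 8 + 19 = 27.
Step 3: middle() doubles: sum_val = 27 * 2 = 54.
Step 4: result = 54

The answer is 54.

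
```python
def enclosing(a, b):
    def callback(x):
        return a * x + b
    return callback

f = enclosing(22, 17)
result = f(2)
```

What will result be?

Step 1: enclosing(22, 17) captures a = 22, b = 17.
Step 2: f(2) computes 22 * 2 + 17 = 61.
Step 3: result = 61

The answer is 61.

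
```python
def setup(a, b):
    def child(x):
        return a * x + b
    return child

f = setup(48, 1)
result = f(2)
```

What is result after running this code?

Step 1: setup(48, 1) captures a = 48, b = 1.
Step 2: f(2) computes 48 * 2 + 1 = 97.
Step 3: result = 97

The answer is 97.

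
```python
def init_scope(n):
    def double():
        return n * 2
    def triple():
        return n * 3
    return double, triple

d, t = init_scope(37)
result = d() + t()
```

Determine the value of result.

Step 1: Both closures capture the same n = 37.
Step 2: d() = 37 * 2 = 74, t() = 37 * 3 = 111.
Step 3: result = 74 + 111 = 185

The answer is 185.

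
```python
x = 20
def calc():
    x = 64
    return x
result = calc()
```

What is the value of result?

Step 1: Global x = 20.
Step 2: calc() creates local x = 64, shadowing the global.
Step 3: Returns local x = 64. result = 64

The answer is 64.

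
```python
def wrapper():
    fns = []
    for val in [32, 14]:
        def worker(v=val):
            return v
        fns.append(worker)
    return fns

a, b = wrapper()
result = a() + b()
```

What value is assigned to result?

Step 1: Default argument v=val captures val at each iteration.
Step 2: a() returns 32 (captured at first iteration), b() returns 14 (captured at second).
Step 3: result = 32 + 14 = 46

The answer is 46.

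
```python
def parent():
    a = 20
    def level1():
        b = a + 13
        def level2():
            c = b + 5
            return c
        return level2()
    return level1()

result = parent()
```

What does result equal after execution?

Step 1: a = 20. b = a + 13 = 33.
Step 2: c = b + 5 = 33 + 5 = 38.
Step 3: result = 38

The answer is 38.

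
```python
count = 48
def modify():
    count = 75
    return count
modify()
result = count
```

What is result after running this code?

Step 1: count = 48 globally.
Step 2: modify() creates a LOCAL count = 75 (no global keyword!).
Step 3: The global count is unchanged. result = 48

The answer is 48.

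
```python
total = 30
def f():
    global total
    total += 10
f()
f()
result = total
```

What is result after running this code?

Step 1: total = 30.
Step 2: First f(): total = 30 + 10 = 40.
Step 3: Second f(): total = 40 + 10 = 50. result = 50

The answer is 50.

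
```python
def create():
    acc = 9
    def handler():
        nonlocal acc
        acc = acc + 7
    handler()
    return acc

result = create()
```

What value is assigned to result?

Step 1: create() sets acc = 9.
Step 2: handler() uses nonlocal to modify acc in create's scope: acc = 9 + 7 = 16.
Step 3: create() returns the modified acc = 16

The answer is 16.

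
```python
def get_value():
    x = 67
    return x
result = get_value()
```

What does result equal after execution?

Step 1: get_value() defines x = 67 in its local scope.
Step 2: return x finds the local variable x = 67.
Step 3: result = 67

The answer is 67.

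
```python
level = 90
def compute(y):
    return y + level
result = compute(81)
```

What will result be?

Step 1: level = 90 is defined globally.
Step 2: compute(81) uses parameter y = 81 and looks up level from global scope = 90.
Step 3: result = 81 + 90 = 171

The answer is 171.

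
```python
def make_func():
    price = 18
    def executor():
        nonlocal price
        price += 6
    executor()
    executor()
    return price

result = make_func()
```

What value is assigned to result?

Step 1: price starts at 18.
Step 2: executor() is called 2 times, each adding 6.
Step 3: price = 18 + 6 * 2 = 30

The answer is 30.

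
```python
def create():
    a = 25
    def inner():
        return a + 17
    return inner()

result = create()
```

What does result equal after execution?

Step 1: create() defines a = 25.
Step 2: inner() reads a = 25 from enclosing scope, returns 25 + 17 = 42.
Step 3: result = 42

The answer is 42.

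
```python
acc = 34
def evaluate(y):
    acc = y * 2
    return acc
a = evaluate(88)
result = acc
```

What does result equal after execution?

Step 1: Global acc = 34.
Step 2: evaluate(88) creates local acc = 88 * 2 = 176.
Step 3: Global acc unchanged because no global keyword. result = 34

The answer is 34.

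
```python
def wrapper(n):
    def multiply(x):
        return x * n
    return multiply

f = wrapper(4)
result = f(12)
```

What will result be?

Step 1: wrapper(4) returns multiply closure with n = 4.
Step 2: f(12) computes 12 * 4 = 48.
Step 3: result = 48

The answer is 48.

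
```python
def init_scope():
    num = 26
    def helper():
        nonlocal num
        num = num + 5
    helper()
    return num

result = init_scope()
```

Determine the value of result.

Step 1: init_scope() sets num = 26.
Step 2: helper() uses nonlocal to modify num in init_scope's scope: num = 26 + 5 = 31.
Step 3: init_scope() returns the modified num = 31

The answer is 31.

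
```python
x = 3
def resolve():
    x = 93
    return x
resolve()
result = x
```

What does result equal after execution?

Step 1: Global x = 3.
Step 2: resolve() creates local x = 93 (shadow, not modification).
Step 3: After resolve() returns, global x is unchanged. result = 3

The answer is 3.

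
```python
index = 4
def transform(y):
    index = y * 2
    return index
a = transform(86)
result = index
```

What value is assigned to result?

Step 1: Global index = 4.
Step 2: transform(86) creates local index = 86 * 2 = 172.
Step 3: Global index unchanged because no global keyword. result = 4

The answer is 4.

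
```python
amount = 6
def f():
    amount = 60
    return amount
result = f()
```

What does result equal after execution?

Step 1: Global amount = 6.
Step 2: f() creates local amount = 60, shadowing the global.
Step 3: Returns local amount = 60. result = 60

The answer is 60.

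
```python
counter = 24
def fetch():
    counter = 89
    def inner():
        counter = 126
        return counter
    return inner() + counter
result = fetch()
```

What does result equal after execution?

Step 1: fetch() has local counter = 89. inner() has local counter = 126.
Step 2: inner() returns its local counter = 126.
Step 3: fetch() returns 126 + its own counter (89) = 215

The answer is 215.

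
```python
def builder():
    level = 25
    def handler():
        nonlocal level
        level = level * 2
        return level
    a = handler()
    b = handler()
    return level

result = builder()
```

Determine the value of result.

Step 1: level starts at 25.
Step 2: First handler(): level = 25 * 2 = 50.
Step 3: Second handler(): level = 50 * 2 = 100.
Step 4: result = 100

The answer is 100.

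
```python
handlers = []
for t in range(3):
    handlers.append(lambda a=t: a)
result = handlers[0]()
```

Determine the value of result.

Step 1: Default argument a=t captures t's value at each iteration.
Step 2: handlers[0] captured a = 0 when t was 0.
Step 3: result = 0

The answer is 0.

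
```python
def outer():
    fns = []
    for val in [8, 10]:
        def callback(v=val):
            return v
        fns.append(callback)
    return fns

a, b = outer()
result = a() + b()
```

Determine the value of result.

Step 1: Default argument v=val captures val at each iteration.
Step 2: a() returns 8 (captured at first iteration), b() returns 10 (captured at second).
Step 3: result = 8 + 10 = 18

The answer is 18.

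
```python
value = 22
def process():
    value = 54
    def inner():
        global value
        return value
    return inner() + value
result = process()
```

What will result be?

Step 1: Global value = 22. process() shadows with local value = 54.
Step 2: inner() uses global keyword, so inner() returns global value = 22.
Step 3: process() returns 22 + 54 = 76

The answer is 76.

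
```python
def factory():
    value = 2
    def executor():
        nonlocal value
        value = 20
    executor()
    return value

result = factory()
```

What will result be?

Step 1: factory() sets value = 2.
Step 2: executor() uses nonlocal to reassign value = 20.
Step 3: result = 20

The answer is 20.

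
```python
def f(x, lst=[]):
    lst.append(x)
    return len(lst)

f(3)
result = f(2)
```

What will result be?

Step 1: Mutable default list persists between calls.
Step 2: First call: lst = [3], len = 1. Second call: lst = [3, 2], len = 2.
Step 3: result = 2

The answer is 2.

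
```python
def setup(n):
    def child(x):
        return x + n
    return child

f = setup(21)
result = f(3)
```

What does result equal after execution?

Step 1: setup(21) creates a closure that captures n = 21.
Step 2: f(3) calls the closure with x = 3, returning 3 + 21 = 24.
Step 3: result = 24

The answer is 24.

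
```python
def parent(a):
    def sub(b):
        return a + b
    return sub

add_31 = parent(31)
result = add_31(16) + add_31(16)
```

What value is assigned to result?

Step 1: add_31 captures a = 31.
Step 2: add_31(16) = 31 + 16 = 47, called twice.
Step 3: result = 47 + 47 = 94

The answer is 94.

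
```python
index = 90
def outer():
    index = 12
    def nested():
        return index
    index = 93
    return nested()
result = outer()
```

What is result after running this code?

Step 1: outer() sets index = 12, then later index = 93.
Step 2: nested() is called after index is reassigned to 93. Closures capture variables by reference, not by value.
Step 3: result = 93

The answer is 93.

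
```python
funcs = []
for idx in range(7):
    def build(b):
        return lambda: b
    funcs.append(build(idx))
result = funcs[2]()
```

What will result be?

Step 1: build(idx) creates a new scope capturing b = idx at call time.
Step 2: funcs[2] = build(2), so its lambda captures b = 2.
Step 3: result = 2 (closure factory fixes late binding)

The answer is 2.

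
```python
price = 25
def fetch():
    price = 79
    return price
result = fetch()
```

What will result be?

Step 1: Global price = 25.
Step 2: fetch() creates local price = 79, shadowing the global.
Step 3: Returns local price = 79. result = 79

The answer is 79.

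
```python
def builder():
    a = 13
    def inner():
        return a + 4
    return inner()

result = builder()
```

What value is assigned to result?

Step 1: builder() defines a = 13.
Step 2: inner() reads a = 13 from enclosing scope, returns 13 + 4 = 17.
Step 3: result = 17

The answer is 17.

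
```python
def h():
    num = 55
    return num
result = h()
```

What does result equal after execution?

Step 1: h() defines num = 55 in its local scope.
Step 2: return num finds the local variable num = 55.
Step 3: result = 55

The answer is 55.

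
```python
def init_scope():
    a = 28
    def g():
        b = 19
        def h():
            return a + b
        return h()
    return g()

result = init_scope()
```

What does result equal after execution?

Step 1: init_scope() defines a = 28. g() defines b = 19.
Step 2: h() accesses both from enclosing scopes: a = 28, b = 19.
Step 3: result = 28 + 19 = 47

The answer is 47.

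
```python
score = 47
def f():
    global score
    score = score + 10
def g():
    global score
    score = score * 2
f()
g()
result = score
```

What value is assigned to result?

Step 1: score = 47.
Step 2: f() adds 10: score = 47 + 10 = 57.
Step 3: g() doubles: score = 57 * 2 = 114.
Step 4: result = 114

The answer is 114.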